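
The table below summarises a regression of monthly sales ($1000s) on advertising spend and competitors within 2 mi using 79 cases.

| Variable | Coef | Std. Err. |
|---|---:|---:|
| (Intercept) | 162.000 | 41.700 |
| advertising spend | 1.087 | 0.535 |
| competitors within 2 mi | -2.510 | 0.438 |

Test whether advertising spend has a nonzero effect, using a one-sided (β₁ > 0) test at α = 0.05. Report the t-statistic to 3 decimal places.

t = 2.032

Read off: b = 1.087, SE = 0.535 for advertising spend.
H₀: β₁ = 0 vs H₁: β₁ > 0.
t = 1.087 / 0.535 = 2.032.
df = n − k − 1 = 79 − 2 − 1 = 76.
One-sided p ≈ 0.0228, which is < 0.05, so reject H₀.
There is evidence that the true slope on advertising spend is positive, holding the other predictors fixed.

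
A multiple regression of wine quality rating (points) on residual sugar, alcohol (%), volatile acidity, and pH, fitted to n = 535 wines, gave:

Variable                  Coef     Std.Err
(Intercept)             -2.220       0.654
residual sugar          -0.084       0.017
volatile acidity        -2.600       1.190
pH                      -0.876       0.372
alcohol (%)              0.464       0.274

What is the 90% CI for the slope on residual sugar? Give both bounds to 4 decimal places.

(-0.1120, -0.0560)

Read off: b = -0.084, SE = 0.017 for residual sugar.
df = n − k − 1 = 535 − 4 − 1 = 530.
t* = t_{0.05, 530} = 1.647734.
Margin = t* × SE = 1.647734 × 0.017 = 0.028011.
CI: -0.084 ± 0.028011 → (-0.1120, -0.0560).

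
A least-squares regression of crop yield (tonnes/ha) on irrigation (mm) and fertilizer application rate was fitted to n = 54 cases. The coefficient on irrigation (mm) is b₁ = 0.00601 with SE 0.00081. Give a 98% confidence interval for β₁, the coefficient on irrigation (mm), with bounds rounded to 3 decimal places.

df = n − k − 1 = 54 − 2 − 1 = 51.
t* = t_{0.01, 51} = 2.401718.
Margin = t* × SE = 2.401718 × 0.00081 = 0.00195.
CI: 0.00601 ± 0.00195 → (0.004, 0.008).
With 98% confidence, each one-unit increase in irrigation (mm) is associated with a change of between 0.004 and 0.008 tonnes/ha in crop yield, holding the other predictors fixed.

(0.004, 0.008)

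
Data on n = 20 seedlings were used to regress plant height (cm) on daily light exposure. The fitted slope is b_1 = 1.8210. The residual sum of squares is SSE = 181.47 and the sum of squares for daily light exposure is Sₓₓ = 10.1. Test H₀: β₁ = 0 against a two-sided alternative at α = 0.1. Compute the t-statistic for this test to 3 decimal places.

MSE = SSE/(n − 2) = 181.47/18 = 10.0817.
SE(b_1) = √(MSE/Sₓₓ) = √(10.0817/10.1) = 0.999092.
t = 1.8210 / 0.999092 = 1.823.
df = n − 2 = 18.
Two-sided p ≈ 0.0850, which is < 0.1, so reject H₀.
There is evidence that daily light exposure is associated with plant height.

t = 1.823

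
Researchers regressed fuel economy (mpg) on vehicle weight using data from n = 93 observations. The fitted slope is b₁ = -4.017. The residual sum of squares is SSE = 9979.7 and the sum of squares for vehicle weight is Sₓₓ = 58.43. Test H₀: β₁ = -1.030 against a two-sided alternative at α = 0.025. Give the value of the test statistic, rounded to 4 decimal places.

t = -2.1803

MSE = SSE/(n − 2) = 9979.7/91 = 109.667.
SE(b₁) = √(MSE/Sₓₓ) = √(109.667/58.43) = 1.37.
t = (-4.017 − (-1.030)) / 1.37 = -2.1803.
df = n − 2 = 91.
Two-sided p ≈ 0.0318, which is ≥ 0.025, so fail to reject H₀.
The data are consistent with a true slope of -1.030 mpg per unit of vehicle weight.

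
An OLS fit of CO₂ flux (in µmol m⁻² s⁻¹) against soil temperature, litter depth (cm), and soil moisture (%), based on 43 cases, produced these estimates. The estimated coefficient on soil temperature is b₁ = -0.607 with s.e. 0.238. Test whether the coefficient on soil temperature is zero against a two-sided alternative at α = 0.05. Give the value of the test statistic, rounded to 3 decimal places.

H₀: β₁ = 0 vs H₁: β₁ ≠ 0.
t = (b₁ − β₁⁰)/SE = -0.607 / 0.238 = -2.550.
df = n − k − 1 = 43 − 3 − 1 = 39.
Two-sided p ≈ 0.0148, which is < 0.05, so reject H₀.
There is evidence that soil temperature is associated with CO₂ flux, holding the other predictors fixed.

t = -2.550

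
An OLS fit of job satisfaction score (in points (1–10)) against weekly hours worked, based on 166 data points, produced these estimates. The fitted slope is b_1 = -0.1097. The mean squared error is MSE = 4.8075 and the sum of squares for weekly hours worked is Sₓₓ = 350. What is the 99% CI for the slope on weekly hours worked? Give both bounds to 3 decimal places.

SE(b_1) = √(MSE/Sₓₓ) = √(4.8075/350) = 0.117199.
df = n − 2 = 164.
t* = t_{0.005, 164} = 2.60614.
Margin = t* × SE = 2.60614 × 0.117199 = 0.30544.
CI: -0.1097 ± 0.30544 → (-0.415, 0.196).
With 99% confidence, each one-unit increase in weekly hours worked is associated with a change of between -0.415 and 0.196 points (1–10) in job satisfaction score.

(-0.415, 0.196)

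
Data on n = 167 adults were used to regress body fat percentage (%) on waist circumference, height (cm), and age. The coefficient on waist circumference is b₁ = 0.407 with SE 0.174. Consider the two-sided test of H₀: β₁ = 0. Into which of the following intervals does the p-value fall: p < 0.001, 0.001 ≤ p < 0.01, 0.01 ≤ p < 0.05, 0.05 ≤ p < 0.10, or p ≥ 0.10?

t = 0.407 / 0.174 = 2.339.
df = n − k − 1 = 167 − 3 − 1 = 163.
Two-sided p = 2·P(T_{163} > |t|) ≈ 0.0205.
So 0.01 ≤ p < 0.05.

0.01 ≤ p < 0.05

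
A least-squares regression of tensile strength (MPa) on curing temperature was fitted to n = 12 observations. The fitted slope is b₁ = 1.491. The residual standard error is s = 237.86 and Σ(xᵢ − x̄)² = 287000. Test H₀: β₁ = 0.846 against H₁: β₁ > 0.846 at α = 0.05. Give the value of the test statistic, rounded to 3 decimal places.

t = 1.453

SE(b₁) = s/√Sₓₓ = 237.86/√287000 = 0.443997.
t = (1.491 − 0.846) / 0.443997 = 1.453.
df = n − 2 = 10.
One-sided p ≈ 0.0885, which is ≥ 0.05, so fail to reject H₀.
The data do not give significant evidence that the true slope on curing temperature exceeds 0.846 MPa per unit.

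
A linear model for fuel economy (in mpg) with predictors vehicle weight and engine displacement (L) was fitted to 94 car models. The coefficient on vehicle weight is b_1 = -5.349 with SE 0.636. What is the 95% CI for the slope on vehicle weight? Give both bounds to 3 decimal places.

(-6.612, -4.086)

df = n − k − 1 = 94 − 2 − 1 = 91.
t* = t_{0.025, 91} = 1.986377.
Margin = t* × SE = 1.986377 × 0.636 = 1.26334.
CI: -5.349 ± 1.26334 → (-6.612, -4.086).
With 95% confidence, each one-unit increase in vehicle weight is associated with a change of between -6.612 and -4.086 mpg in fuel economy, holding the other predictors fixed.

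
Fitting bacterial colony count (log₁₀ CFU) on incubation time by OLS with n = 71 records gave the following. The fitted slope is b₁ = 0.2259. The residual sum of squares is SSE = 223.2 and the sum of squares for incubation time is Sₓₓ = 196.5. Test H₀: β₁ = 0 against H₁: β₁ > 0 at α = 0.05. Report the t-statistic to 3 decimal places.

t = 1.761

MSE = SSE/(n − 2) = 223.2/69 = 3.23478.
SE(b₁) = √(MSE/Sₓₓ) = √(3.23478/196.5) = 0.128304.
t = 0.2259 / 0.128304 = 1.761.
df = n − 2 = 69.
One-sided p ≈ 0.0414, which is < 0.05, so reject H₀.
There is evidence that the true slope on incubation time is positive.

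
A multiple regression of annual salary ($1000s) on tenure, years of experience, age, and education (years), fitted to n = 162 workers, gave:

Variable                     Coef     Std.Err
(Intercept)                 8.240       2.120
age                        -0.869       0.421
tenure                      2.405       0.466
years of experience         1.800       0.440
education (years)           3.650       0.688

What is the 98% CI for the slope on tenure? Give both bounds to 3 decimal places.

Read off: b = 2.405, SE = 0.466 for tenure.
df = n − k − 1 = 162 − 4 − 1 = 157.
t* = t_{0.01, 157} = 2.350334.
Margin = t* × SE = 2.350334 × 0.466 = 1.09526.
CI: 2.405 ± 1.09526 → (1.310, 3.500).

(1.310, 3.500)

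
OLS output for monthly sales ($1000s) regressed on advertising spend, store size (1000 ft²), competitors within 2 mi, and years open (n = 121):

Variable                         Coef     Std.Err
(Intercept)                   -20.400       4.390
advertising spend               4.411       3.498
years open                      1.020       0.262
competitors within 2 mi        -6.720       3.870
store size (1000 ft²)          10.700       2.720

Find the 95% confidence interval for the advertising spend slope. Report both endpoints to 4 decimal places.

(-2.5172, 11.3392)

Read off: b = 4.411, SE = 3.498 for advertising spend.
df = n − k − 1 = 121 − 4 − 1 = 116.
t* = t_{0.025, 116} = 1.980626.
Margin = t* × SE = 1.980626 × 3.498 = 6.928230.
CI: 4.411 ± 6.928230 → (-2.5172, 11.3392).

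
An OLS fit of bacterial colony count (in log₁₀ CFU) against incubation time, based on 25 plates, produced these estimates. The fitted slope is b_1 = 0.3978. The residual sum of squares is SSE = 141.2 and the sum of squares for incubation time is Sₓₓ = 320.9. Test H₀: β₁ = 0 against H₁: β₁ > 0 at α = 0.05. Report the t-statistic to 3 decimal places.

MSE = SSE/(n − 2) = 141.2/23 = 6.13913.
SE(b_1) = √(MSE/Sₓₓ) = √(6.13913/320.9) = 0.138315.
t = 0.3978 / 0.138315 = 2.876.
df = n − 2 = 23.
One-sided p ≈ 0.0043, which is < 0.05, so reject H₀.
There is evidence that the true slope on incubation time is positive.

t = 2.876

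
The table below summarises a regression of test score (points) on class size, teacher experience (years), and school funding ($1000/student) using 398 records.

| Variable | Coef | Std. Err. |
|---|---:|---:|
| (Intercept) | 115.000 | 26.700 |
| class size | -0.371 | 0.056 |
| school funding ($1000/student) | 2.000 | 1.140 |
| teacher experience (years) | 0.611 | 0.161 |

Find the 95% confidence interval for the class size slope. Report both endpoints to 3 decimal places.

Read off: b = -0.371, SE = 0.056 for class size.
df = n − k − 1 = 398 − 3 − 1 = 394.
t* = t_{0.025, 394} = 1.966003.
Margin = t* × SE = 1.966003 × 0.056 = 0.11010.
CI: -0.371 ± 0.11010 → (-0.481, -0.261).

(-0.481, -0.261)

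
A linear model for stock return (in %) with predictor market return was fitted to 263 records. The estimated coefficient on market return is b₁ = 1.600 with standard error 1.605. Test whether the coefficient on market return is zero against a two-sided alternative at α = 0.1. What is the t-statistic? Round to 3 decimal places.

H₀: β₁ = 0 vs H₁: β₁ ≠ 0.
t = (b₁ − β₁⁰)/SE = 1.600 / 1.605 = 0.997.
df = n − 2 = 263 − 2 = 261.
Two-sided p ≈ 0.3197, which is ≥ 0.1, so fail to reject H₀.
The data do not give significant evidence of an association between market return and stock return.

t = 0.997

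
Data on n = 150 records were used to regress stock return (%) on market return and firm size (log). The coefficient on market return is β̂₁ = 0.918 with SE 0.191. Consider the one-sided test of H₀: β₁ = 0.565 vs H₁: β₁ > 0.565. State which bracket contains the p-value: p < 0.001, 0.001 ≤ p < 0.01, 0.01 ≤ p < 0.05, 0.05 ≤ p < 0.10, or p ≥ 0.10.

t = (0.918 − 0.565) / 0.191 = 1.848.
df = n − k − 1 = 150 − 2 − 1 = 147.
One-sided p = P(T_{147} > t) ≈ 0.0333.
So 0.01 ≤ p < 0.05.

0.01 ≤ p < 0.05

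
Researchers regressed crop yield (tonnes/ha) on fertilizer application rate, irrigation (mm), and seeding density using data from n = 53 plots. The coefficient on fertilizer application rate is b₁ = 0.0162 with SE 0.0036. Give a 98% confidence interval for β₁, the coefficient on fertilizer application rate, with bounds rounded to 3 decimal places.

df = n − k − 1 = 53 − 3 − 1 = 49.
t* = t_{0.01, 49} = 2.404892.
Margin = t* × SE = 2.404892 × 0.0036 = 0.00866.
CI: 0.0162 ± 0.00866 → (0.008, 0.025).
With 98% confidence, each one-unit increase in fertilizer application rate is associated with a change of between 0.008 and 0.025 tonnes/ha in crop yield, holding the other predictors fixed.

(0.008, 0.025)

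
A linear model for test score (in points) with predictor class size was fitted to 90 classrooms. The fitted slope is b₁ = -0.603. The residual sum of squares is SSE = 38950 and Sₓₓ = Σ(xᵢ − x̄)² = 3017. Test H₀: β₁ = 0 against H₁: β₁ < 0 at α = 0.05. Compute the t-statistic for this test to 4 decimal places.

t = -1.5743

MSE = SSE/(n − 2) = 38950/88 = 442.614.
SE(b₁) = √(MSE/Sₓₓ) = √(442.614/3017) = 0.383023.
t = -0.603 / 0.383023 = -1.5743.
df = n − 2 = 88.
One-sided p ≈ 0.0595, which is ≥ 0.05, so fail to reject H₀.
The data do not give significant evidence that the true slope on class size is negative.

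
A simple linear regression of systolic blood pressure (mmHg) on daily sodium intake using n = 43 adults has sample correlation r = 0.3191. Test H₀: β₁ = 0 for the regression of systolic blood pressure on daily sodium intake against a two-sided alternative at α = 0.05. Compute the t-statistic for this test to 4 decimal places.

t = r·√(n − 2)/√(1 − r²) = 0.3191·√41/√0.898175 = 2.1559.
df = n − 2 = 41.
Two-sided p ≈ 0.0370, which is < 0.05, so reject H₀.
There is evidence of a linear association between daily sodium intake and systolic blood pressure.

t = 2.1559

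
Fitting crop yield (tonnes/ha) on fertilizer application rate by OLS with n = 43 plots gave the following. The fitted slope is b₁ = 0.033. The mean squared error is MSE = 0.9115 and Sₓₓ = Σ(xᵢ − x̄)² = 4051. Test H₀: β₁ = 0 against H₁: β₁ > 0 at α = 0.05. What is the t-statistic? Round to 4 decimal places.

SE(b₁) = √(MSE/Sₓₓ) = √(0.9115/4051) = 0.0150002.
t = 0.033 / 0.0150002 = 2.2000.
df = n − 2 = 41.
One-sided p ≈ 0.0168, which is < 0.05, so reject H₀.
There is evidence that the true slope on fertilizer application rate is positive.

t = 2.2000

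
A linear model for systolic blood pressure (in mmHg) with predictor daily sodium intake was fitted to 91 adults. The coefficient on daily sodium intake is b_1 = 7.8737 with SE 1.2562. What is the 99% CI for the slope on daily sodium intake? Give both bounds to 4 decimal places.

(4.5671, 11.1803)

df = n − 2 = 91 − 2 = 89.
t* = t_{0.005, 89} = 2.632204.
Margin = t* × SE = 2.632204 × 1.2562 = 3.306575.
CI: 7.8737 ± 3.306575 → (4.5671, 11.1803).
With 99% confidence, each one-unit increase in daily sodium intake is associated with a change of between 4.5671 and 11.1803 mmHg in systolic blood pressure.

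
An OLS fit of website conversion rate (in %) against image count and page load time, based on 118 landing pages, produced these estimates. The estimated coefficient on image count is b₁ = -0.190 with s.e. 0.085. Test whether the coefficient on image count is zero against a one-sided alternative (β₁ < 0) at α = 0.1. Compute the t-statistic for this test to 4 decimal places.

H₀: β₁ = 0 vs H₁: β₁ < 0.
t = (b₁ − β₁⁰)/SE = -0.190 / 0.085 = -2.2353.
df = n − k − 1 = 118 − 2 − 1 = 115.
One-sided p ≈ 0.0137, which is < 0.1, so reject H₀.
There is evidence that the true slope on image count is negative, holding the other predictors fixed.

t = -2.2353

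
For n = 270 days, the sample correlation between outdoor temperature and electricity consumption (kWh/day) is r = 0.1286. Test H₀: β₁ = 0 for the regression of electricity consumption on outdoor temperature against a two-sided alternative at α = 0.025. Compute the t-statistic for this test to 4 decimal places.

t = r·√(n − 2)/√(1 − r²) = 0.1286·√268/√0.983462 = 2.1229.
df = n − 2 = 268.
Two-sided p ≈ 0.0347, which is ≥ 0.025, so fail to reject H₀.
The data do not give significant evidence of a linear association between outdoor temperature and electricity consumption.

t = 2.1229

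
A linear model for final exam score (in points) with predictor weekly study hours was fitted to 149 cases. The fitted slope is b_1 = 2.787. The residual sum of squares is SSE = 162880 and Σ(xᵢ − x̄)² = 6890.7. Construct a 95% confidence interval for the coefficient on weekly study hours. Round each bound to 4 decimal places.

(1.9945, 3.5795)

MSE = SSE/(n − 2) = 162880/147 = 1108.03.
SE(b_1) = √(MSE/Sₓₓ) = √(1108.03/6890.7) = 0.400999.
df = n − 2 = 147.
t* = t_{0.025, 147} = 1.976233.
Margin = t* × SE = 1.976233 × 0.400999 = 0.792468.
CI: 2.787 ± 0.792468 → (1.9945, 3.5795).
With 95% confidence, each one-unit increase in weekly study hours is associated with a change of between 1.9945 and 3.5795 points in final exam score.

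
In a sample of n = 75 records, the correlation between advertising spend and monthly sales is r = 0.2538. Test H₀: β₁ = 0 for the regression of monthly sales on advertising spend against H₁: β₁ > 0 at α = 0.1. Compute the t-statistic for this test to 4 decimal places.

t = r·√(n − 2)/√(1 − r²) = 0.2538·√73/√0.935586 = 2.2419.
df = n − 2 = 73.
One-sided p ≈ 0.0140, which is < 0.1, so reject H₀.
There is evidence of a linear association between advertising spend and monthly sales.

t = 2.2419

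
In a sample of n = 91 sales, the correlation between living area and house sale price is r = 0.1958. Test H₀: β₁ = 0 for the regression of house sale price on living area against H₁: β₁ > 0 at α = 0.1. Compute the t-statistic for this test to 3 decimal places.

t = 1.884

t = r·√(n − 2)/√(1 − r²) = 0.1958·√89/√0.961662 = 1.884.
df = n − 2 = 89.
One-sided p ≈ 0.0314, which is < 0.1, so reject H₀.
There is evidence of a linear association between living area and house sale price.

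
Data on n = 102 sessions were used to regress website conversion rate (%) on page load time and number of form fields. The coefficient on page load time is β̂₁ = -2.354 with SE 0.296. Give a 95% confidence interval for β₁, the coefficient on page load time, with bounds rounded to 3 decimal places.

df = n − k − 1 = 102 − 2 − 1 = 99.
t* = t_{0.025, 99} = 1.984217.
Margin = t* × SE = 1.984217 × 0.296 = 0.58733.
CI: -2.354 ± 0.58733 → (-2.941, -1.767).
With 95% confidence, each one-unit increase in page load time is associated with a change of between -2.941 and -1.767 % in website conversion rate, holding the other predictors fixed.

(-2.941, -1.767)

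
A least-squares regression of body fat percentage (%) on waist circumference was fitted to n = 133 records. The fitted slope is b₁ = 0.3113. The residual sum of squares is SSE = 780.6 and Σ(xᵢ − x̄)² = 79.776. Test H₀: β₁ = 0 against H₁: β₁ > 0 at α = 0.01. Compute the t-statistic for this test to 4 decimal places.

t = 1.1390

MSE = SSE/(n − 2) = 780.6/131 = 5.95878.
SE(b₁) = √(MSE/Sₓₓ) = √(5.95878/79.776) = 0.273302.
t = 0.3113 / 0.273302 = 1.1390.
df = n − 2 = 131.
One-sided p ≈ 0.1284, which is ≥ 0.01, so fail to reject H₀.
The data do not give significant evidence that the true slope on waist circumference is positive.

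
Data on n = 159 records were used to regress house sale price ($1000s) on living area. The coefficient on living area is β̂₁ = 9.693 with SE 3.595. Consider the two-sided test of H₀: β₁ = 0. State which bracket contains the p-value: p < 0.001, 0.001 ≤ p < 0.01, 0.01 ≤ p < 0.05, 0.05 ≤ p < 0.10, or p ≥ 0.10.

0.001 ≤ p < 0.01

t = 9.693 / 3.595 = 2.696.
df = n − 2 = 159 − 2 = 157.
Two-sided p = 2·P(T_{157} > |t|) ≈ 0.0078.
So 0.001 ≤ p < 0.01.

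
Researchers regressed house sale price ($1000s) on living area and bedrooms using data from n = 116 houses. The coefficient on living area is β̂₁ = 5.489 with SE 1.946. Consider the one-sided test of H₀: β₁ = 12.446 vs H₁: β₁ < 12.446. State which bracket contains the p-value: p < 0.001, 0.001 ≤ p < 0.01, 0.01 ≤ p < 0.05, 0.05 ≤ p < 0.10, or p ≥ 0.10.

p < 0.001

t = (5.489 − 12.446) / 1.946 = -3.575.
df = n − k − 1 = 116 − 2 − 1 = 113.
One-sided p = P(T_{113} < t) ≈ 0.0003.
So p < 0.001.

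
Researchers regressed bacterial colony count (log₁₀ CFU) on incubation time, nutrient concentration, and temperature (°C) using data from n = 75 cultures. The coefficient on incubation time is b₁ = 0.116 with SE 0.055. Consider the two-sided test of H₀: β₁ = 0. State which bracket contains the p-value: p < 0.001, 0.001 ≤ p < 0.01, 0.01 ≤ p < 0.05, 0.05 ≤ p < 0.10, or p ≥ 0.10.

t = 0.116 / 0.055 = 2.109.
df = n − k − 1 = 75 − 3 − 1 = 71.
Two-sided p = 2·P(T_{71} > |t|) ≈ 0.0385.
So 0.01 ≤ p < 0.05.

0.01 ≤ p < 0.05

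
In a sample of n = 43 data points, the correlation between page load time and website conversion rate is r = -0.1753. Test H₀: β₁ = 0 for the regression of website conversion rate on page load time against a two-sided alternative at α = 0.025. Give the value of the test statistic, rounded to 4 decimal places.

t = r·√(n − 2)/√(1 − r²) = -0.1753·√41/√0.96927 = -1.1401.
df = n − 2 = 41.
Two-sided p ≈ 0.2609, which is ≥ 0.025, so fail to reject H₀.
The data do not give significant evidence of a linear association between page load time and website conversion rate.

t = -1.1401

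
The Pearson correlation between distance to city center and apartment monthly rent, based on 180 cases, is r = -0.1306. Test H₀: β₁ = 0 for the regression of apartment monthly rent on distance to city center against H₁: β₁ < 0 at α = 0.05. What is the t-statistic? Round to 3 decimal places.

t = -1.757

t = r·√(n − 2)/√(1 − r²) = -0.1306·√178/√0.982944 = -1.757.
df = n − 2 = 178.
One-sided p ≈ 0.0403, which is < 0.05, so reject H₀.
There is evidence of a linear association between distance to city center and apartment monthly rent.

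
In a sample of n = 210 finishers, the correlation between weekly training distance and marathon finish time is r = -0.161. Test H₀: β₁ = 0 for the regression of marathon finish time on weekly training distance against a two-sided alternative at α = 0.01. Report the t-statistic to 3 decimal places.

t = r·√(n − 2)/√(1 − r²) = -0.161·√208/√0.974079 = -2.353.
df = n − 2 = 208.
Two-sided p ≈ 0.0196, which is ≥ 0.01, so fail to reject H₀.
The data do not give significant evidence of a linear association between weekly training distance and marathon finish time.

t = -2.353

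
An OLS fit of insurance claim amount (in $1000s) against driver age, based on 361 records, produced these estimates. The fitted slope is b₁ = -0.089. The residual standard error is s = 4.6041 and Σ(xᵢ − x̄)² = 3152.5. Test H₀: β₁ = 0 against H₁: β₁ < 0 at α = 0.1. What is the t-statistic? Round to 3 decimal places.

t = -1.085

SE(b₁) = s/√Sₓₓ = 4.6041/√3152.5 = 0.0820006.
t = -0.089 / 0.0820006 = -1.085.
df = n − 2 = 359.
One-sided p ≈ 0.1392, which is ≥ 0.1, so fail to reject H₀.
The data do not give significant evidence that the true slope on driver age is negative.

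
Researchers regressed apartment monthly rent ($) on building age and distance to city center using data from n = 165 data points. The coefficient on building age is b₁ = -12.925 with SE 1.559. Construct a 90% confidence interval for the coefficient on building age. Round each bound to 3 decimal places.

df = n − k − 1 = 165 − 2 − 1 = 162.
t* = t_{0.05, 162} = 1.654314.
Margin = t* × SE = 1.654314 × 1.559 = 2.57908.
CI: -12.925 ± 2.57908 → (-15.504, -10.346).
With 90% confidence, each one-unit increase in building age is associated with a change of between -15.504 and -10.346 $ in apartment monthly rent, holding the other predictors fixed.

(-15.504, -10.346)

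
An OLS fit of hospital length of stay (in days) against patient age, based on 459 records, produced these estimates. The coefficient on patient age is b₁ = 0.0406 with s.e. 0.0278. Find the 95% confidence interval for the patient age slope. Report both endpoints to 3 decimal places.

df = n − 2 = 459 − 2 = 457.
t* = t_{0.025, 457} = 1.965168.
Margin = t* × SE = 1.965168 × 0.0278 = 0.05463.
CI: 0.0406 ± 0.05463 → (-0.014, 0.095).
With 95% confidence, each one-unit increase in patient age is associated with a change of between -0.014 and 0.095 days in hospital length of stay.

(-0.014, 0.095)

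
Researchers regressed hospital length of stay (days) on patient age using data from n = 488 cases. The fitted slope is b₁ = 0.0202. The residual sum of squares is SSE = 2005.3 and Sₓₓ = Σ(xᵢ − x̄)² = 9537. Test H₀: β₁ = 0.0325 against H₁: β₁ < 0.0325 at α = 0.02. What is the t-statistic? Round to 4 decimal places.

MSE = SSE/(n − 2) = 2005.3/486 = 4.12613.
SE(b₁) = √(MSE/Sₓₓ) = √(4.12613/9537) = 0.0208001.
t = (0.0202 − 0.0325) / 0.0208001 = -0.5913.
df = n − 2 = 486.
One-sided p ≈ 0.2773, which is ≥ 0.02, so fail to reject H₀.
The data do not give significant evidence that the true slope on patient age is below 0.0325 days per unit.

t = -0.5913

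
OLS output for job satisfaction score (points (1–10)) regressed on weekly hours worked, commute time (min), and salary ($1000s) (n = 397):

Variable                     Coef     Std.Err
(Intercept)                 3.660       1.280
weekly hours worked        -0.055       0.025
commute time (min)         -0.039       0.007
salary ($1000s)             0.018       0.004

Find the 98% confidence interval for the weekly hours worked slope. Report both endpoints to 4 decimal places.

Read off: b = -0.055, SE = 0.025 for weekly hours worked.
df = n − k − 1 = 397 − 3 − 1 = 393.
t* = t_{0.01, 393} = 2.335874.
Margin = t* × SE = 2.335874 × 0.025 = 0.058397.
CI: -0.055 ± 0.058397 → (-0.1134, 0.0034).

(-0.1134, 0.0034)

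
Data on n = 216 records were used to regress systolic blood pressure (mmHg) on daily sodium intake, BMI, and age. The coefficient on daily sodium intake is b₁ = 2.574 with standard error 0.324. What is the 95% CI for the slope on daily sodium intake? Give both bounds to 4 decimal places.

(1.9353, 3.2127)

df = n − k − 1 = 216 − 3 − 1 = 212.
t* = t_{0.025, 212} = 1.971217.
Margin = t* × SE = 1.971217 × 0.324 = 0.638674.
CI: 2.574 ± 0.638674 → (1.9353, 3.2127).
With 95% confidence, each one-unit increase in daily sodium intake is associated with a change of between 1.9353 and 3.2127 mmHg in systolic blood pressure, holding the other predictors fixed.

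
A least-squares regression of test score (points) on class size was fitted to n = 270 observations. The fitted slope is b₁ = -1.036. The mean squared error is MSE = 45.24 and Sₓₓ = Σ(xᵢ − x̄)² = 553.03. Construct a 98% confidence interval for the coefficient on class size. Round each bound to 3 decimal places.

SE(b₁) = √(MSE/Sₓₓ) = √(45.24/553.03) = 0.286014.
df = n − 2 = 268.
t* = t_{0.01, 268} = 2.340342.
Margin = t* × SE = 2.340342 × 0.286014 = 0.66937.
CI: -1.036 ± 0.66937 → (-1.705, -0.367).
With 98% confidence, each one-unit increase in class size is associated with a change of between -1.705 and -0.367 points in test score.

(-1.705, -0.367)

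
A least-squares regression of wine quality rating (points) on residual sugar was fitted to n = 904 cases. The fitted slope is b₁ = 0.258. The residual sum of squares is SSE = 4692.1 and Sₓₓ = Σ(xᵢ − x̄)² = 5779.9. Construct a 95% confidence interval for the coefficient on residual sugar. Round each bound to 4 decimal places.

MSE = SSE/(n − 2) = 4692.1/902 = 5.20188.
SE(b₁) = √(MSE/Sₓₓ) = √(5.20188/5779.9) = 0.0299999.
df = n − 2 = 902.
t* = t_{0.025, 902} = 1.962597.
Margin = t* × SE = 1.962597 × 0.0299999 = 0.058878.
CI: 0.258 ± 0.058878 → (0.1991, 0.3169).
With 95% confidence, each one-unit increase in residual sugar is associated with a change of between 0.1991 and 0.3169 points in wine quality rating.

(0.1991, 0.3169)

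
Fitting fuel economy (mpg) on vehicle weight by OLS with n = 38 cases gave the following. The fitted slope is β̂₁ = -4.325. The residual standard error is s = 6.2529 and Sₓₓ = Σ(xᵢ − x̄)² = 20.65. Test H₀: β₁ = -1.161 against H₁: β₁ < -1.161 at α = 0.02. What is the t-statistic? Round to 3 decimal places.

t = -2.299

SE(β̂₁) = s/√Sₓₓ = 6.2529/√20.65 = 1.37601.
t = (-4.325 − (-1.161)) / 1.37601 = -2.299.
df = n − 2 = 36.
One-sided p ≈ 0.0137, which is < 0.02, so reject H₀.
There is evidence that the true slope on vehicle weight is below -1.161 mpg per unit.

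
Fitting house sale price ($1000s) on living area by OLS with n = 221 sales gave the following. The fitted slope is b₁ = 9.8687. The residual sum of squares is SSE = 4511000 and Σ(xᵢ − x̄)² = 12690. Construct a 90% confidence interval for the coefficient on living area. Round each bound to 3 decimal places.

MSE = SSE/(n − 2) = 4511000/219 = 20598.2.
SE(b₁) = √(MSE/Sₓₓ) = √(20598.2/12690) = 1.27404.
df = n − 2 = 219.
t* = t_{0.05, 219} = 1.651841.
Margin = t* × SE = 1.651841 × 1.27404 = 2.10451.
CI: 9.8687 ± 2.10451 → (7.764, 11.973).
With 90% confidence, each one-unit increase in living area is associated with a change of between 7.764 and 11.973 $1000s in house sale price.

(7.764, 11.973)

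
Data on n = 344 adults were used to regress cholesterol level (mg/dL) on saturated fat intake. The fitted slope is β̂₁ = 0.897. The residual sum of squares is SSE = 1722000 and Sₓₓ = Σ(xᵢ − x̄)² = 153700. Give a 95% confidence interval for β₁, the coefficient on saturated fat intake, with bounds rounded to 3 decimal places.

(0.541, 1.253)

MSE = SSE/(n − 2) = 1722000/342 = 5035.09.
SE(β̂₁) = √(MSE/Sₓₓ) = √(5035.09/153700) = 0.180995.
df = n − 2 = 342.
t* = t_{0.025, 342} = 1.966925.
Margin = t* × SE = 1.966925 × 0.180995 = 0.35600.
CI: 0.897 ± 0.35600 → (0.541, 1.253).
With 95% confidence, each one-unit increase in saturated fat intake is associated with a change of between 0.541 and 1.253 mg/dL in cholesterol level.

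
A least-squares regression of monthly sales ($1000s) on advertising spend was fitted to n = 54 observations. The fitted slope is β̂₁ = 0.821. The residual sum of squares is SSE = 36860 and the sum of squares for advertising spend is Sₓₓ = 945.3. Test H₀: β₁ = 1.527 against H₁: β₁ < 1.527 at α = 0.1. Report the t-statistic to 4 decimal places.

t = -0.8153

MSE = SSE/(n − 2) = 36860/52 = 708.846.
SE(β̂₁) = √(MSE/Sₓₓ) = √(708.846/945.3) = 0.865947.
t = (0.821 − 1.527) / 0.865947 = -0.8153.
df = n − 2 = 52.
One-sided p ≈ 0.2093, which is ≥ 0.1, so fail to reject H₀.
The data do not give significant evidence that the true slope on advertising spend is below 1.527 $1000s per unit.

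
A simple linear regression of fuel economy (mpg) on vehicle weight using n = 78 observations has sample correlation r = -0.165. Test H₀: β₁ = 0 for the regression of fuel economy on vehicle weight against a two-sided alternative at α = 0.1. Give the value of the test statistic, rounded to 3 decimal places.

t = -1.458

t = r·√(n − 2)/√(1 − r²) = -0.165·√76/√0.972775 = -1.458.
df = n − 2 = 76.
Two-sided p ≈ 0.1488, which is ≥ 0.1, so fail to reject H₀.
The data do not give significant evidence of a linear association between vehicle weight and fuel economy.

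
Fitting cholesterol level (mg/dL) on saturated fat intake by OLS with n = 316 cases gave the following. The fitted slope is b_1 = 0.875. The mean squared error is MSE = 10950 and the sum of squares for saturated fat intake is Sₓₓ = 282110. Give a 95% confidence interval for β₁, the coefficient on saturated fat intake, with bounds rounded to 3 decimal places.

SE(b_1) = √(MSE/Sₓₓ) = √(10950/282110) = 0.197014.
df = n − 2 = 314.
t* = t_{0.025, 314} = 1.967548.
Margin = t* × SE = 1.967548 × 0.197014 = 0.38764.
CI: 0.875 ± 0.38764 → (0.487, 1.263).
With 95% confidence, each one-unit increase in saturated fat intake is associated with a change of between 0.487 and 1.263 mg/dL in cholesterol level.

(0.487, 1.263)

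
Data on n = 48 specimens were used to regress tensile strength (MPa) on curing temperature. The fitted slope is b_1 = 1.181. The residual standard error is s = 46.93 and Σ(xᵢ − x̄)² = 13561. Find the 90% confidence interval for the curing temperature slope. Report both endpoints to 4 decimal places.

SE(b_1) = s/√Sₓₓ = 46.93/√13561 = 0.403.
df = n − 2 = 46.
t* = t_{0.05, 46} = 1.67866.
Margin = t* × SE = 1.67866 × 0.403 = 0.676500.
CI: 1.181 ± 0.676500 → (0.5045, 1.8575).
With 90% confidence, each one-unit increase in curing temperature is associated with a change of between 0.5045 and 1.8575 MPa in tensile strength.

(0.5045, 1.8575)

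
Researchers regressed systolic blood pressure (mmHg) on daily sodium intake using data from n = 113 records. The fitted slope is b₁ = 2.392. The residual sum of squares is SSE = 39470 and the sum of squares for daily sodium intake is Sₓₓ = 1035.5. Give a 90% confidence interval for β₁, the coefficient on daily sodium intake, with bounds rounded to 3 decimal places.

MSE = SSE/(n − 2) = 39470/111 = 355.586.
SE(b₁) = √(MSE/Sₓₓ) = √(355.586/1035.5) = 0.585999.
df = n − 2 = 111.
t* = t_{0.05, 111} = 1.658697.
Margin = t* × SE = 1.658697 × 0.585999 = 0.97200.
CI: 2.392 ± 0.97200 → (1.420, 3.364).
With 90% confidence, each one-unit increase in daily sodium intake is associated with a change of between 1.420 and 3.364 mmHg in systolic blood pressure.

(1.420, 3.364)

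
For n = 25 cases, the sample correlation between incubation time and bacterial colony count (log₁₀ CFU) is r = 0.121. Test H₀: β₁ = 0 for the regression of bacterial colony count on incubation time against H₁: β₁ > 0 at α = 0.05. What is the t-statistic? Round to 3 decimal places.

t = r·√(n − 2)/√(1 − r²) = 0.121·√23/√0.985359 = 0.585.
df = n − 2 = 23.
One-sided p ≈ 0.2823, which is ≥ 0.05, so fail to reject H₀.
The data do not give significant evidence of a linear association between incubation time and bacterial colony count.

t = 0.585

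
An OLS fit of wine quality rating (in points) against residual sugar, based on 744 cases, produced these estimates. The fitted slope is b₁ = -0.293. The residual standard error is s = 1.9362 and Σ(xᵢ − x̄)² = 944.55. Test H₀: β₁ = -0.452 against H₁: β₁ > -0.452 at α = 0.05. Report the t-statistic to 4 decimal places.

SE(b₁) = s/√Sₓₓ = 1.9362/√944.55 = 0.0629996.
t = (-0.293 − (-0.452)) / 0.0629996 = 2.5238.
df = n − 2 = 742.
One-sided p ≈ 0.0059, which is < 0.05, so reject H₀.
There is evidence that the true slope on residual sugar exceeds -0.452 points per unit.

t = 2.5238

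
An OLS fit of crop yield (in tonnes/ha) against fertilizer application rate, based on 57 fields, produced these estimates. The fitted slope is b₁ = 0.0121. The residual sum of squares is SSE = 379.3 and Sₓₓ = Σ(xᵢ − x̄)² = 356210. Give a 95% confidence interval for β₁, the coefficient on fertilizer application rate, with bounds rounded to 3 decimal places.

(0.003, 0.021)

MSE = SSE/(n − 2) = 379.3/55 = 6.89636.
SE(b₁) = √(MSE/Sₓₓ) = √(6.89636/356210) = 0.00440004.
df = n − 2 = 55.
t* = t_{0.025, 55} = 2.004045.
Margin = t* × SE = 2.004045 × 0.00440004 = 0.00882.
CI: 0.0121 ± 0.00882 → (0.003, 0.021).
With 95% confidence, each one-unit increase in fertilizer application rate is associated with a change of between 0.003 and 0.021 tonnes/ha in crop yield.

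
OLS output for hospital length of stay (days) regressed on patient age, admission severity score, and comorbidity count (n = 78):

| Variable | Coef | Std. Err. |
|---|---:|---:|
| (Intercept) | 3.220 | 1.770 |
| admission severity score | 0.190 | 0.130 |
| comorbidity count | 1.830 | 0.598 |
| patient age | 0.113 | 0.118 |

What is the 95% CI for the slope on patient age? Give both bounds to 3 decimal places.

Read off: b = 0.113, SE = 0.118 for patient age.
df = n − k − 1 = 78 − 3 − 1 = 74.
t* = t_{0.025, 74} = 1.992543.
Margin = t* × SE = 1.992543 × 0.118 = 0.23512.
CI: 0.113 ± 0.23512 → (-0.122, 0.348).

(-0.122, 0.348)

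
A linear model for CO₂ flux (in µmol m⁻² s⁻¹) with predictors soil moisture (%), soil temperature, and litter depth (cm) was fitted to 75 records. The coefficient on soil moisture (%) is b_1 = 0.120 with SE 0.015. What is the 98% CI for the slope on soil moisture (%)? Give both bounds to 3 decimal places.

(0.084, 0.156)

df = n − k − 1 = 75 − 3 − 1 = 71.
t* = t_{0.01, 71} = 2.380024.
Margin = t* × SE = 2.380024 × 0.015 = 0.03570.
CI: 0.120 ± 0.03570 → (0.084, 0.156).
With 98% confidence, each one-unit increase in soil moisture (%) is associated with a change of between 0.084 and 0.156 µmol m⁻² s⁻¹ in CO₂ flux, holding the other predictors fixed.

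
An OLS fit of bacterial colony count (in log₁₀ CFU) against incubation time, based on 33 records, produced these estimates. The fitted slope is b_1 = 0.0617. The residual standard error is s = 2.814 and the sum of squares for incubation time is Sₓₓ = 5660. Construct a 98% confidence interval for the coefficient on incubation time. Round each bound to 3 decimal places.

SE(b_1) = s/√Sₓₓ = 2.814/√5660 = 0.0374038.
df = n − 2 = 31.
t* = t_{0.01, 31} = 2.452824.
Margin = t* × SE = 2.452824 × 0.0374038 = 0.09174.
CI: 0.0617 ± 0.09174 → (-0.030, 0.153).
With 98% confidence, each one-unit increase in incubation time is associated with a change of between -0.030 and 0.153 log₁₀ CFU in bacterial colony count.

(-0.030, 0.153)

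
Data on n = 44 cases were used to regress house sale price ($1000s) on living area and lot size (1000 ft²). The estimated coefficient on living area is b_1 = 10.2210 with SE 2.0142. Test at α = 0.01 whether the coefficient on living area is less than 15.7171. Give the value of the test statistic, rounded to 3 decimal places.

t = -2.729

H₀: β₁ = 15.7171 vs H₁: β₁ < 15.7171.
t = (b_1 − β₁⁰)/SE = (10.2210 − 15.7171) / 2.0142 = -2.729.
df = n − k − 1 = 44 − 2 − 1 = 41.
One-sided p ≈ 0.0047, which is < 0.01, so reject H₀.
There is evidence that the true slope on living area is below 15.7171 $1000s per unit, holding the other predictors fixed.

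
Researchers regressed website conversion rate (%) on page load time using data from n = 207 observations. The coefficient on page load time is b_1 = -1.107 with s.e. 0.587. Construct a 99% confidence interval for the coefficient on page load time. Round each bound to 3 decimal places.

(-2.633, 0.419)

df = n − 2 = 207 − 2 = 205.
t* = t_{0.005, 205} = 2.600024.
Margin = t* × SE = 2.600024 × 0.587 = 1.52621.
CI: -1.107 ± 1.52621 → (-2.633, 0.419).
With 99% confidence, each one-unit increase in page load time is associated with a change of between -2.633 and 0.419 % in website conversion rate.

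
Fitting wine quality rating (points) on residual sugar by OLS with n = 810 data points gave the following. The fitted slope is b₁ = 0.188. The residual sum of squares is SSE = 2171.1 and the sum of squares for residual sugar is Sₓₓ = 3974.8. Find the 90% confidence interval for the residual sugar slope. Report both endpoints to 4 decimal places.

(0.1452, 0.2308)

MSE = SSE/(n − 2) = 2171.1/808 = 2.687.
SE(b₁) = √(MSE/Sₓₓ) = √(2.687/3974.8) = 0.0260002.
df = n − 2 = 808.
t* = t_{0.05, 808} = 1.646742.
Margin = t* × SE = 1.646742 × 0.0260002 = 0.042816.
CI: 0.188 ± 0.042816 → (0.1452, 0.2308).
With 90% confidence, each one-unit increase in residual sugar is associated with a change of between 0.1452 and 0.2308 points in wine quality rating.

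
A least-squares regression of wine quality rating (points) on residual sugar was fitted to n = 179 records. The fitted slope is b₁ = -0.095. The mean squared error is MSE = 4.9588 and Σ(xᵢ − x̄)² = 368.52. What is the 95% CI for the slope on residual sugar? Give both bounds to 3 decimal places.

(-0.324, 0.134)

SE(b₁) = √(MSE/Sₓₓ) = √(4.9588/368.52) = 0.116.
df = n − 2 = 177.
t* = t_{0.025, 177} = 1.973457.
Margin = t* × SE = 1.973457 × 0.116 = 0.22892.
CI: -0.095 ± 0.22892 → (-0.324, 0.134).
With 95% confidence, each one-unit increase in residual sugar is associated with a change of between -0.324 and 0.134 points in wine quality rating.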